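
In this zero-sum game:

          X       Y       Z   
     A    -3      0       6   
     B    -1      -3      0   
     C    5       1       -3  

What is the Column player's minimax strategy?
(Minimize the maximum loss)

Column should play Y, value = 1

Work:
Column player minimizes Row's maximum payoff:
Column X: max payoff to Row = 5
Column Y: max payoff to Row = 1
Column Z: max payoff to Row = 6
Minimum is 1, achieved by column Y.
Minimax strategy: Y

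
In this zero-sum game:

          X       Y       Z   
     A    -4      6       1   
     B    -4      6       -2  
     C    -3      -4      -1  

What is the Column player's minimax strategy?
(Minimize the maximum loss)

Column should play X, value = -3

Work:
Column player minimizes Row's maximum payoff:
Column X: max payoff to Row = -3
Column Y: max payoff to Row = 6
Column Z: max payoff to Row = 1
Minimum is -3, achieved by column X.
Minimax strategy: X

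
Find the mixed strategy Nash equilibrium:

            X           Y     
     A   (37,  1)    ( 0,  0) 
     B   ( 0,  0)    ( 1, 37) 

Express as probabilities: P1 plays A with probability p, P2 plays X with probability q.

p = 0.9737, q = 0.0263

Work:
Find probabilities that make opponent indifferent:
P2 chooses q to make P1 indifferent between A and B
P1 chooses p to make P2 indifferent between X and Y
Mixed NE: P1 plays (A: 0.9737, B: 0.0263), P2 plays (X: 0.0263, Y: 0.9737)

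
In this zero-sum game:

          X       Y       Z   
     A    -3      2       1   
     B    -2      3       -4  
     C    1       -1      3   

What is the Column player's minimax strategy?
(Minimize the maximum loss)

Column should play X, value = 1

Work:
Column player minimizes Row's maximum payoff:
Column X: max payoff to Row = 1
Column Y: max payoff to Row = 3
Column Z: max payoff to Row = 3
Minimum is 1, achieved by column X.
Minimax strategy: X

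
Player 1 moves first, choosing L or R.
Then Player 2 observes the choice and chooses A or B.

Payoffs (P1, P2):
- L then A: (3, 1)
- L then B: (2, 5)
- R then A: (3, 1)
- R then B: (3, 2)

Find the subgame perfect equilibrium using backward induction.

P1 plays R, P2 plays B after L and B after R; Payoff (3, 2)

Work:
Backward induction:
After L: P2 chooses B → P1 gets 2
After R: P2 chooses B → P1 gets 3
P1 chooses R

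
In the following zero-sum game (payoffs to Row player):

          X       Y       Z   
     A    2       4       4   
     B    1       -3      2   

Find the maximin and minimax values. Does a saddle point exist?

Maximin = 2, Minimax = 2, Saddle: True

Work:
Row minimums: [2, -3] → maximin = 2
Column maximums: [2, 4, 4] → minimax = 2
Saddle point exists! Game value = 2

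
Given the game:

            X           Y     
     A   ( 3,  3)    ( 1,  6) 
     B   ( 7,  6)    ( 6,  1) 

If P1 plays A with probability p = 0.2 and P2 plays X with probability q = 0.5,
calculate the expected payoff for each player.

E[P1] = 5.6, E[P2] = 3.7

Work:
E[P1] = p·q·π₁(A,X) + p·(1-q)·π₁(A,Y) + (1-p)·q·π₁(B,X) + (1-p)·(1-q)·π₁(B,Y)
= 0.2·0.5·3 + 0.2·0.5·1 + 0.8·0.5·7 + 0.8·0.5·6
= 5.6

E[P2] = 3.7 (similar calculation)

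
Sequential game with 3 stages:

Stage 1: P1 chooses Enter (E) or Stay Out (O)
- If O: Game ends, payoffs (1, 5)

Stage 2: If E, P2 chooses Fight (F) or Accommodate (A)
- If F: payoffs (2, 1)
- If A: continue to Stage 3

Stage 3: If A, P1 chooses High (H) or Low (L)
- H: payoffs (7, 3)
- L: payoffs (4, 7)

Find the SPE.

SPE: (E, A, H); Outcome (7, 3)

Work:
Stage 3: P1 chooses H (7 vs 4)
Stage 2: P2: F->1, A->3 (anticipating H). Choose A
Stage 1: P1: O->1, E->7 (anticipating A, H). Choose E
SPE path: E -> A -> H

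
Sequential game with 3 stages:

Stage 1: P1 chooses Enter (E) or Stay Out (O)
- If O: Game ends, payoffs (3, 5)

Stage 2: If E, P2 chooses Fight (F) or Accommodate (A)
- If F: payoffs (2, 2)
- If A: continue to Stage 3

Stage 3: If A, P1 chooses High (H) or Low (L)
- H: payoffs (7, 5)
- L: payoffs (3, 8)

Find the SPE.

SPE: (E, A, H); Outcome (7, 5)

Work:
Stage 3: P1 chooses H (7 vs 3)
Stage 2: P2: F->2, A->5 (anticipating H). Choose A
Stage 1: P1: O->3, E->7 (anticipating A, H). Choose E
SPE path: E -> A -> H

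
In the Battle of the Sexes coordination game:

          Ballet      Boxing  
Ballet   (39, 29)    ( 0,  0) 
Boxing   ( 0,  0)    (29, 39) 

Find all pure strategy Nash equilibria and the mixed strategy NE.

Pure NE: (Ballet, Ballet) and (Boxing, Boxing); Mixed NE: p = 0.5735, q = 0.4265

Work:
Check pure NE:
(Ballet, Ballet): (39, 29) - no unilateral deviation beneficial
(Boxing, Boxing): (29, 39) - no unilateral deviation beneficial
Mixed NE: P1 plays Ballet with p = 0.5735, P2 plays Ballet with q = 0.4265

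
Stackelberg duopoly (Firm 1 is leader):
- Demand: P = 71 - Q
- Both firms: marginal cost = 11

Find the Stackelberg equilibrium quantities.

q₁* (leader) = 30.0, q₂* (follower) = 15.0

Work:
Follower's reaction: q₂ = (a - c - q₁)/2
Leader substitutes: π₁ = q₁·(a - q₁ - (a-c-q₁)/2 - c)
FOC: q₁* = (71 - 11)/2 = 30.00
Then: q₂* = (71 - 11 - 30.0)/2 = 15.00
Leader has first-mover advantage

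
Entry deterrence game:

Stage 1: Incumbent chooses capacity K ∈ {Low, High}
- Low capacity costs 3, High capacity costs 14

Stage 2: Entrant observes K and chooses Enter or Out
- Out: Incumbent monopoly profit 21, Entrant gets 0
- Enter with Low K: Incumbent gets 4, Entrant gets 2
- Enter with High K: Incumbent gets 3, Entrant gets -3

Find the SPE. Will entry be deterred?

SPE: (High, Enter|Low, Out|High); Entry deterred. Incumbent net profit = 7

Work:
After Low K: Entrant enters (2 > 0)
After High K: Entrant stays out (-3 < 0)
Incumbent: Low → 4−3=1, High → 21−14=7
Incumbent chooses High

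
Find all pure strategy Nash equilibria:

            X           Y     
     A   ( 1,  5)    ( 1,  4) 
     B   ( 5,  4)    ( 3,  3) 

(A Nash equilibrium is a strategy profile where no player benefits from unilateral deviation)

Nash equilibrium: (B, X)

Work:
Best responses:
  P1 vs X: payoffs [1, 5] → best response B (payoff 5)
  P1 vs Y: payoffs [1, 3] → best response B (payoff 3)
  P2 vs A: payoffs [5, 4] → best response X (payoff 5)
  P2 vs B: payoffs [4, 3] → best response X (payoff 4)
Mutual best responses: (B,X) → Nash equilibria.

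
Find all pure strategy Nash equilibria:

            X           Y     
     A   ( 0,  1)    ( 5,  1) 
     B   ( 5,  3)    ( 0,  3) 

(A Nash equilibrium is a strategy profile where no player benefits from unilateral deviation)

Nash equilibrium: (A, Y), (B, X)

Work:
Best responses:
  P1 vs X: payoffs [0, 5] → best response B (payoff 5)
  P1 vs Y: payoffs [5, 0] → best response A (payoff 5)
  P2 vs A: payoffs [1, 1] → best response X/Y (payoff 1)
  P2 vs B: payoffs [3, 3] → best response X/Y (payoff 3)
Mutual best responses: (A,Y), (B,X) → Nash equilibria.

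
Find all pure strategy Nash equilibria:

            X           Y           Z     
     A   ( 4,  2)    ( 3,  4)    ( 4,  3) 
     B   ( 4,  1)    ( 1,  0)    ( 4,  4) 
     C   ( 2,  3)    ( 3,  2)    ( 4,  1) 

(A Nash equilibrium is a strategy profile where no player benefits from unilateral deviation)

Nash equilibrium: (A, Y), (B, Z)

Work:
Best responses:
  P1 vs X: payoffs [4, 4, 2] → best response A/B (payoff 4)
  P1 vs Y: payoffs [3, 1, 3] → best response A/C (payoff 3)
  P1 vs Z: payoffs [4, 4, 4] → best response A/B/C (payoff 4)
  P2 vs A: payoffs [2, 4, 3] → best response Y (payoff 4)
  P2 vs B: payoffs [1, 0, 4] → best response Z (payoff 4)
  P2 vs C: payoffs [3, 2, 1] → best response X (payoff 3)
Mutual best responses: (A,Y), (B,Z) → Nash equilibria.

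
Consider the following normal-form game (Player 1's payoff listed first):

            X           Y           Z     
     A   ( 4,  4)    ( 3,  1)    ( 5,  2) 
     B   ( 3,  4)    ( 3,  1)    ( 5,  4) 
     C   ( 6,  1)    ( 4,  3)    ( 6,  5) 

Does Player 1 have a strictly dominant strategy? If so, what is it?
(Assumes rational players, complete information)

Yes, Player 1's strictly dominant strategy is C

Work:
A strategy strictly dominates another if it gives a strictly higher payoff against every opponent action. Compare each pair of P1's strategies column-by-column:
  A vs B: [4 vs 3, 3 vs 3, 5 vs 5] → A does not strictly dominate B (column Y: 3 ≤ 3)
  A vs C: [4 vs 6, 3 vs 4, 5 vs 6] → A does not strictly dominate C (column X: 4 ≤ 6)
  B vs A: [3 vs 4, 3 vs 3, 5 vs 5] → B does not strictly dominate A (column X: 3 ≤ 4)
  B vs C: [3 vs 6, 3 vs 4, 5 vs 6] → B does not strictly dominate C (column X: 3 ≤ 6)
  C vs A: [6 vs 4, 4 vs 3, 6 vs 5] → C strictly dominates A
  C vs B: [6 vs 3, 4 vs 3, 6 vs 5] → C strictly dominates B
C strictly dominates every other strategy → strictly dominant.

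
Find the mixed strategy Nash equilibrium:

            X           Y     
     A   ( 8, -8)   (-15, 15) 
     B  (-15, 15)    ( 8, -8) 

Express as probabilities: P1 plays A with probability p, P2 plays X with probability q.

p = 0.5, q = 0.5

Work:
Find probabilities that make opponent indifferent:
P2 chooses q to make P1 indifferent between A and B
P1 chooses p to make P2 indifferent between X and Y
Mixed NE: P1 plays (A: 0.5, B: 0.5), P2 plays (X: 0.5, Y: 0.5)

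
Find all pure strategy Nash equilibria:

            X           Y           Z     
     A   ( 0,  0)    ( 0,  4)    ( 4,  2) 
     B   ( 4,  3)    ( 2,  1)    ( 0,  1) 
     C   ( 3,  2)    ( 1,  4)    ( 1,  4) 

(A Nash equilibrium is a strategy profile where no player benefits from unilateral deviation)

Nash equilibrium: (B, X)

Work:
Best responses:
  P1 vs X: payoffs [0, 4, 3] → best response B (payoff 4)
  P1 vs Y: payoffs [0, 2, 1] → best response B (payoff 2)
  P1 vs Z: payoffs [4, 0, 1] → best response A (payoff 4)
  P2 vs A: payoffs [0, 4, 2] → best response Y (payoff 4)
  P2 vs B: payoffs [3, 1, 1] → best response X (payoff 3)
  P2 vs C: payoffs [2, 4, 4] → best response Y/Z (payoff 4)
Mutual best responses: (B,X) → Nash equilibria.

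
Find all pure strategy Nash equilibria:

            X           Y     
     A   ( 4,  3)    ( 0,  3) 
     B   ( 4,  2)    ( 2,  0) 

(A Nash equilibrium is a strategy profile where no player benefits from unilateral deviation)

Nash equilibrium: (A, X), (B, X)

Work:
Best responses:
  P1 vs X: payoffs [4, 4] → best response A/B (payoff 4)
  P1 vs Y: payoffs [0, 2] → best response B (payoff 2)
  P2 vs A: payoffs [3, 3] → best response X/Y (payoff 3)
  P2 vs B: payoffs [2, 0] → best response X (payoff 2)
Mutual best responses: (A,X), (B,X) → Nash equilibria.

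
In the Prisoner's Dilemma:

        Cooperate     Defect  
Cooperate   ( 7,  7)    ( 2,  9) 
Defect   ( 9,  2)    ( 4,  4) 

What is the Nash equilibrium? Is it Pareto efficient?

(Defect, Defect) is NE; not Pareto efficient

Work:
Defect dominates Cooperate for both players:
If P2 cooperates: Defect (9) > Cooperate (7)
If P2 defects: Defect (4) > Cooperate (2)
NE: (Defect, Defect) with payoff (4, 4)
But (Cooperate, Cooperate) = (7, 7) Pareto dominates (4, 4)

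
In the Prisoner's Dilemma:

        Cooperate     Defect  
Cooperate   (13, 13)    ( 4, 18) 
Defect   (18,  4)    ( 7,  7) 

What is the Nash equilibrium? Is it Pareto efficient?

(Defect, Defect) is NE; not Pareto efficient

Work:
Defect dominates Cooperate for both players:
If P2 cooperates: Defect (18) > Cooperate (13)
If P2 defects: Defect (7) > Cooperate (4)
NE: (Defect, Defect) with payoff (7, 7)
But (Cooperate, Cooperate) = (13, 13) Pareto dominates (7, 7)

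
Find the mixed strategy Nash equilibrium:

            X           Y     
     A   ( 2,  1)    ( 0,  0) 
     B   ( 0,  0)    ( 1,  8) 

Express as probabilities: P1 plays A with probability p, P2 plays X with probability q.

p = 0.8889, q = 0.3333

Work:
Find probabilities that make opponent indifferent:
P2 chooses q to make P1 indifferent between A and B
P1 chooses p to make P2 indifferent between X and Y
Mixed NE: P1 plays (A: 0.8889, B: 0.1111), P2 plays (X: 0.3333, Y: 0.6667)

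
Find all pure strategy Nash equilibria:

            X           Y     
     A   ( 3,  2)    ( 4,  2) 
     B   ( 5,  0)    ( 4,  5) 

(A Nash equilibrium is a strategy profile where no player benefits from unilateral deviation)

Nash equilibrium: (A, Y), (B, Y)

Work:
Best responses:
  P1 vs X: payoffs [3, 5] → best response B (payoff 5)
  P1 vs Y: payoffs [4, 4] → best response A/B (payoff 4)
  P2 vs A: payoffs [2, 2] → best response X/Y (payoff 2)
  P2 vs B: payoffs [0, 5] → best response Y (payoff 5)
Mutual best responses: (A,Y), (B,Y) → Nash equilibria.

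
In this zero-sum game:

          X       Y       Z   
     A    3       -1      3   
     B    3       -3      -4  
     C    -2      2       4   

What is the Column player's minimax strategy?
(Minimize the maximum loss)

Column should play Y, value = 2

Work:
Column player minimizes Row's maximum payoff:
Column X: max payoff to Row = 3
Column Y: max payoff to Row = 2
Column Z: max payoff to Row = 4
Minimum is 2, achieved by column Y.
Minimax strategy: Y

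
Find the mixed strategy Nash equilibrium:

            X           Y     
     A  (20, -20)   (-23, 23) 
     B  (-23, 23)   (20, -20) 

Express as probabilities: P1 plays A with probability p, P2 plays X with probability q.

p = 0.5, q = 0.5

Work:
Find probabilities that make opponent indifferent:
P2 chooses q to make P1 indifferent between A and B
P1 chooses p to make P2 indifferent between X and Y
Mixed NE: P1 plays (A: 0.5, B: 0.5), P2 plays (X: 0.5, Y: 0.5)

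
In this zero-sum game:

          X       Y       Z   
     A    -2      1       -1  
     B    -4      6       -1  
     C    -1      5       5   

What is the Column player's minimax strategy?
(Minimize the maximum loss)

Column should play X, value = -1

Work:
Column player minimizes Row's maximum payoff:
Column X: max payoff to Row = -1
Column Y: max payoff to Row = 6
Column Z: max payoff to Row = 5
Minimum is -1, achieved by column X.
Minimax strategy: X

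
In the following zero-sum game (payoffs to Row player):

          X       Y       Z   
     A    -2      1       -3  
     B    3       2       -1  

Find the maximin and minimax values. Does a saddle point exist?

Maximin = -1, Minimax = -1, Saddle: True

Work:
Row minimums: [-3, -1] → maximin = -1
Column maximums: [3, 2, -1] → minimax = -1
Saddle point exists! Game value = -1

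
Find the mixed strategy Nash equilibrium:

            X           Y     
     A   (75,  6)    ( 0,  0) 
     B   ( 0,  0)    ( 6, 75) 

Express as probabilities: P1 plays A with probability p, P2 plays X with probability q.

p = 0.9259, q = 0.0741

Work:
Find probabilities that make opponent indifferent:
P2 chooses q to make P1 indifferent between A and B
P1 chooses p to make P2 indifferent between X and Y
Mixed NE: P1 plays (A: 0.9259, B: 0.0741), P2 plays (X: 0.0741, Y: 0.9259)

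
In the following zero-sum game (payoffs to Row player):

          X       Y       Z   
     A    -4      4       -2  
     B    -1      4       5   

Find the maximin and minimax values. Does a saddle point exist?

Maximin = -1, Minimax = -1, Saddle: True

Work:
Row minimums: [-4, -1] → maximin = -1
Column maximums: [-1, 4, 5] → minimax = -1
Saddle point exists! Game value = -1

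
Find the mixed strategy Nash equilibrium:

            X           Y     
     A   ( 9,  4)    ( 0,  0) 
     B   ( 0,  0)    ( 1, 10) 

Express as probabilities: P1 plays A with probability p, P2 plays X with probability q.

p = 0.7143, q = 0.1

Work:
Find probabilities that make opponent indifferent:
P2 chooses q to make P1 indifferent between A and B
P1 chooses p to make P2 indifferent between X and Y
Mixed NE: P1 plays (A: 0.7143, B: 0.2857), P2 plays (X: 0.1, Y: 0.9)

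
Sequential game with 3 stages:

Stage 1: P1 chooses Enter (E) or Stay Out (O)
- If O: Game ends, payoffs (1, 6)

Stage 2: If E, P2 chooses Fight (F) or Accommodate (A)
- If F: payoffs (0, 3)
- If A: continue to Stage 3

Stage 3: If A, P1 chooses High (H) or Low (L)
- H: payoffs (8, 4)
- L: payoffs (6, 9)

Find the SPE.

SPE: (E, A, H); Outcome (8, 4)

Work:
Stage 3: P1 chooses H (8 vs 6)
Stage 2: P2: F->3, A->4 (anticipating H). Choose A
Stage 1: P1: O->1, E->8 (anticipating A, H). Choose E
SPE path: E -> A -> H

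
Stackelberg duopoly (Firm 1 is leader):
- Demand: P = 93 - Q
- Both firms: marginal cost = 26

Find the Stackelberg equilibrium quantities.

q₁* (leader) = 33.5, q₂* (follower) = 16.75

Work:
Follower's reaction: q₂ = (a - c - q₁)/2
Leader substitutes: π₁ = q₁·(a - q₁ - (a-c-q₁)/2 - c)
FOC: q₁* = (93 - 26)/2 = 33.50
Then: q₂* = (93 - 26 - 33.5)/2 = 16.75
Leader has first-mover advantage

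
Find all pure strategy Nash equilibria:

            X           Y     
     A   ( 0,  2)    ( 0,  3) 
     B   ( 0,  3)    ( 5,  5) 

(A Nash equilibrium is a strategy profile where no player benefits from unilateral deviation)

Nash equilibrium: (B, Y)

Work:
Best responses:
  P1 vs X: payoffs [0, 0] → best response A/B (payoff 0)
  P1 vs Y: payoffs [0, 5] → best response B (payoff 5)
  P2 vs A: payoffs [2, 3] → best response Y (payoff 3)
  P2 vs B: payoffs [3, 5] → best response Y (payoff 5)
Mutual best responses: (B,Y) → Nash equilibria.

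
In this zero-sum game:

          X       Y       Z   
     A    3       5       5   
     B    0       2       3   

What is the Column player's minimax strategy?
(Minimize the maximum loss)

Column should play X, value = 3

Work:
Column player minimizes Row's maximum payoff:
Column X: max payoff to Row = 3
Column Y: max payoff to Row = 5
Column Z: max payoff to Row = 5
Minimum is 3, achieved by column X.
Minimax strategy: X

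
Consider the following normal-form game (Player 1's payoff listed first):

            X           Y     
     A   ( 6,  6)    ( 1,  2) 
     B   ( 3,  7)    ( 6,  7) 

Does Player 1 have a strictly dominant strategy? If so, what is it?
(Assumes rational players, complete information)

No strictly dominant strategy exists for Player 1

Work:
A strategy strictly dominates another if it gives a strictly higher payoff against every opponent action. Compare each pair of P1's strategies column-by-column:
  A vs B: [6 vs 3, 1 vs 6] → A does not strictly dominate B (column Y: 1 ≤ 6)
  B vs A: [3 vs 6, 6 vs 1] → B does not strictly dominate A (column X: 3 ≤ 6)
No single strategy strictly dominates all others → no strictly dominant strategy.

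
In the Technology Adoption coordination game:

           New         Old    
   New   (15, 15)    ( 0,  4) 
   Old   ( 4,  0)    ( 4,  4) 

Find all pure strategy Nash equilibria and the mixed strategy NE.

Pure NE: (New, New) and (Old, Old); Mixed NE: p = 0.2667, q = 0.2667

Work:
Check pure NE:
(New, New): (15, 15) - no unilateral deviation beneficial
(Old, Old): (4, 4) - no unilateral deviation beneficial
Mixed NE: P1 plays New with p = 0.2667, P2 plays New with q = 0.2667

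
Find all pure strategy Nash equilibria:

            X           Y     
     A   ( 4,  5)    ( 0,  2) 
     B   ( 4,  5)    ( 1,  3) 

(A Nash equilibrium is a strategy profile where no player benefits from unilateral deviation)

Nash equilibrium: (A, X), (B, X)

Work:
Best responses:
  P1 vs X: payoffs [4, 4] → best response A/B (payoff 4)
  P1 vs Y: payoffs [0, 1] → best response B (payoff 1)
  P2 vs A: payoffs [5, 2] → best response X (payoff 5)
  P2 vs B: payoffs [5, 3] → best response X (payoff 5)
Mutual best responses: (A,X), (B,X) → Nash equilibria.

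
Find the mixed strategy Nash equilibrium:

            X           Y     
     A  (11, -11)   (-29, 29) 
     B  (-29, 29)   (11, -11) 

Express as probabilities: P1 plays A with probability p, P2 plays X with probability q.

p = 0.5, q = 0.5

Work:
Find probabilities that make opponent indifferent:
P2 chooses q to make P1 indifferent between A and B
P1 chooses p to make P2 indifferent between X and Y
Mixed NE: P1 plays (A: 0.5, B: 0.5), P2 plays (X: 0.5, Y: 0.5)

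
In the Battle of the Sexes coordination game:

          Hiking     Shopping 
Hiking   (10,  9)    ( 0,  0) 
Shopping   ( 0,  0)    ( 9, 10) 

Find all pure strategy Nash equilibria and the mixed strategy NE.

Pure NE: (Hiking, Hiking) and (Shopping, Shopping); Mixed NE: p = 0.5263, q = 0.4737

Work:
Check pure NE:
(Hiking, Hiking): (10, 9) - no unilateral deviation beneficial
(Shopping, Shopping): (9, 10) - no unilateral deviation beneficial
Mixed NE: P1 plays Hiking with p = 0.5263, P2 plays Hiking with q = 0.4737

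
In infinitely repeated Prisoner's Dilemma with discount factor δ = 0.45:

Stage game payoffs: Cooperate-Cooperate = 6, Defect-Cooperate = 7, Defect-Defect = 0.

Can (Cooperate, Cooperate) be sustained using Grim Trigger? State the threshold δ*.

δ* = 0.1429; since δ = 0.45 ≥ 0.1429, cooperation can be sustained

Work:
For Grim Trigger:
Cooperate forever: 6/(1-δ)
Defect then punished: 7 + 0·δ/(1-δ)
Need: 6/(1-δ) ≥ 7 + 0·δ/(1-δ)
Solving: δ ≥ (T-R)/(T-P) = (7-6)/(7-0) = 0.1429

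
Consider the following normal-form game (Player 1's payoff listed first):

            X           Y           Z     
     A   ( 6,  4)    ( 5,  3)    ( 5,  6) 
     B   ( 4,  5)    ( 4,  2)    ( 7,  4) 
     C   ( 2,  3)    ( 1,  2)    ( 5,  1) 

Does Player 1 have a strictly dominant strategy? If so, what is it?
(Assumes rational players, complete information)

No strictly dominant strategy exists for Player 1

Work:
A strategy strictly dominates another if it gives a strictly higher payoff against every opponent action. Compare each pair of P1's strategies column-by-column:
  A vs B: [6 vs 4, 5 vs 4, 5 vs 7] → A does not strictly dominate B (column Z: 5 ≤ 7)
  A vs C: [6 vs 2, 5 vs 1, 5 vs 5] → A does not strictly dominate C (column Z: 5 ≤ 5)
  B vs A: [4 vs 6, 4 vs 5, 7 vs 5] → B does not strictly dominate A (column X: 4 ≤ 6)
  B vs C: [4 vs 2, 4 vs 1, 7 vs 5] → B strictly dominates C
  C vs A: [2 vs 6, 1 vs 5, 5 vs 5] → C does not strictly dominate A (column X: 2 ≤ 6)
  C vs B: [2 vs 4, 1 vs 4, 5 vs 7] → C does not strictly dominate B (column X: 2 ≤ 4)
No single strategy strictly dominates all others → no strictly dominant strategy.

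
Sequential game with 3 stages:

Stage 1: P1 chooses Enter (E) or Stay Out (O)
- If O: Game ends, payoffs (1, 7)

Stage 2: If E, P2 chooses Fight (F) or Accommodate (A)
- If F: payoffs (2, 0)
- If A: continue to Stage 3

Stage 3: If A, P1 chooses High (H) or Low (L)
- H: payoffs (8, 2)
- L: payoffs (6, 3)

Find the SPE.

SPE: (E, A, H); Outcome (8, 2)

Work:
Stage 3: P1 chooses H (8 vs 6)
Stage 2: P2: F->0, A->2 (anticipating H). Choose A
Stage 1: P1: O->1, E->8 (anticipating A, H). Choose E
SPE path: E -> A -> H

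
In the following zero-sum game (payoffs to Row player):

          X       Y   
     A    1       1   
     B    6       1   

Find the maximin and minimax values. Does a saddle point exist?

Maximin = 1, Minimax = 1, Saddle: True

Work:
Row minimums: [1, 1] → maximin = 1
Column maximums: [6, 1] → minimax = 1
Saddle point exists! Game value = 1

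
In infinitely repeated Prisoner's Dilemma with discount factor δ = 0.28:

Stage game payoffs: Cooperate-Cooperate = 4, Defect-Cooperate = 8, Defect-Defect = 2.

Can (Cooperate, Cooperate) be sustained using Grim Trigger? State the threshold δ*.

δ* = 0.6667; since δ = 0.28 < 0.6667, cooperation cannot be sustained

Work:
For Grim Trigger:
Cooperate forever: 4/(1-δ)
Defect then punished: 8 + 2·δ/(1-δ)
Need: 4/(1-δ) ≥ 8 + 2·δ/(1-δ)
Solving: δ ≥ (T-R)/(T-P) = (8-4)/(8-2) = 0.6667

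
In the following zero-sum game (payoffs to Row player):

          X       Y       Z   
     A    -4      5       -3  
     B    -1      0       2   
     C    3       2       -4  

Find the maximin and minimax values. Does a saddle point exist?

Maximin = -1, Minimax = 2, Saddle: False

Work:
Row minimums: [-4, -1, -4] → maximin = -1
Column maximums: [3, 5, 2] → minimax = 2
No saddle point (maximin ≠ minimax). Mixed strategy needed.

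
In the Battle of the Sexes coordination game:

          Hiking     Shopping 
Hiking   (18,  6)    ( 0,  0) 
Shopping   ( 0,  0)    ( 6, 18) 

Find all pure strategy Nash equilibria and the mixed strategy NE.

Pure NE: (Hiking, Hiking) and (Shopping, Shopping); Mixed NE: p = 0.75, q = 0.25

Work:
Check pure NE:
(Hiking, Hiking): (18, 6) - no unilateral deviation beneficial
(Shopping, Shopping): (6, 18) - no unilateral deviation beneficial
Mixed NE: P1 plays Hiking with p = 0.75, P2 plays Hiking with q = 0.25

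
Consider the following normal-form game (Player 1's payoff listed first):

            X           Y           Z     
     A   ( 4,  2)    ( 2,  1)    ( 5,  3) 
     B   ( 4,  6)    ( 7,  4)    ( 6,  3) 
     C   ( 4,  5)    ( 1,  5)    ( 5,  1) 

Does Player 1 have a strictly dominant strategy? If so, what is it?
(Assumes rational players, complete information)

No strictly dominant strategy exists for Player 1

Work:
A strategy strictly dominates another if it gives a strictly higher payoff against every opponent action. Compare each pair of P1's strategies column-by-column:
  A vs B: [4 vs 4, 2 vs 7, 5 vs 6] → A does not strictly dominate B (column X: 4 ≤ 4)
  A vs C: [4 vs 4, 2 vs 1, 5 vs 5] → A does not strictly dominate C (column X: 4 ≤ 4)
  B vs A: [4 vs 4, 7 vs 2, 6 vs 5] → B does not strictly dominate A (column X: 4 ≤ 4)
  B vs C: [4 vs 4, 7 vs 1, 6 vs 5] → B does not strictly dominate C (column X: 4 ≤ 4)
  C vs A: [4 vs 4, 1 vs 2, 5 vs 5] → C does not strictly dominate A (column X: 4 ≤ 4)
  C vs B: [4 vs 4, 1 vs 7, 5 vs 6] → C does not strictly dominate B (column X: 4 ≤ 4)
No single strategy strictly dominates all others → no strictly dominant strategy.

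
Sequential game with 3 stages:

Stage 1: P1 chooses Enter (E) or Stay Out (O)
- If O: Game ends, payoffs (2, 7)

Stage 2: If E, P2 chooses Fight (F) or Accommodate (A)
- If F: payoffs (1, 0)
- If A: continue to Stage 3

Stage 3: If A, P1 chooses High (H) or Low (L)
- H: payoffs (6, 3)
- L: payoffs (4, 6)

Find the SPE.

SPE: (E, A, H); Outcome (6, 3)

Work:
Stage 3: P1 chooses H (6 vs 4)
Stage 2: P2: F->0, A->3 (anticipating H). Choose A
Stage 1: P1: O->2, E->6 (anticipating A, H). Choose E
SPE path: E -> A -> H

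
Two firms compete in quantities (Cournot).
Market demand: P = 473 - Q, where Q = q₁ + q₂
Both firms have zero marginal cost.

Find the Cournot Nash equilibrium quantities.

q₁* = q₂* = 157.67; P* = 157.67

Work:
Profit: π_i = P·q_i = (a - q_i - q_j)·q_i
FOC: ∂π_i/∂q_i = a - 2q_i - q_j = 0
Reaction function: q_i = (473 - q_j)/2
Symmetry: q* = 473/3 = 157.67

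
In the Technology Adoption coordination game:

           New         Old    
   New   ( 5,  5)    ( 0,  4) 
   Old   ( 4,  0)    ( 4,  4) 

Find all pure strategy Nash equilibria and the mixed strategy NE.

Pure NE: (New, New) and (Old, Old); Mixed NE: p = 0.8, q = 0.8

Work:
Check pure NE:
(New, New): (5, 5) - no unilateral deviation beneficial
(Old, Old): (4, 4) - no unilateral deviation beneficial
Mixed NE: P1 plays New with p = 0.8, P2 plays New with q = 0.8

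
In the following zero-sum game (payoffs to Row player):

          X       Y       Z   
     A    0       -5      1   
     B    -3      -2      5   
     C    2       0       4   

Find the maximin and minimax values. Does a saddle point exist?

Maximin = 0, Minimax = 0, Saddle: True

Work:
Row minimums: [-5, -3, 0] → maximin = 0
Column maximums: [2, 0, 5] → minimax = 0
Saddle point exists! Game value = 0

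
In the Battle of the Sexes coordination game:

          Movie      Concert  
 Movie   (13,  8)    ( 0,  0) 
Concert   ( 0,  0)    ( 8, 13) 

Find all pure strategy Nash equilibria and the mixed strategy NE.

Pure NE: (Movie, Movie) and (Concert, Concert); Mixed NE: p = 0.619, q = 0.381

Work:
Check pure NE:
(Movie, Movie): (13, 8) - no unilateral deviation beneficial
(Concert, Concert): (8, 13) - no unilateral deviation beneficial
Mixed NE: P1 plays Movie with p = 0.619, P2 plays Movie with q = 0.381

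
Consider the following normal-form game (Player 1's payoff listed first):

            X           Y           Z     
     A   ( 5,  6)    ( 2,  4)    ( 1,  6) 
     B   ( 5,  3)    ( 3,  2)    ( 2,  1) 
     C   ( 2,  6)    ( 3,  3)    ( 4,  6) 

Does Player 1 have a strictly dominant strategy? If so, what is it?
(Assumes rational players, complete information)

No strictly dominant strategy exists for Player 1

Work:
A strategy strictly dominates another if it gives a strictly higher payoff against every opponent action. Compare each pair of P1's strategies column-by-column:
  A vs B: [5 vs 5, 2 vs 3, 1 vs 2] → A does not strictly dominate B (column X: 5 ≤ 5)
  A vs C: [5 vs 2, 2 vs 3, 1 vs 4] → A does not strictly dominate C (column Y: 2 ≤ 3)
  B vs A: [5 vs 5, 3 vs 2, 2 vs 1] → B does not strictly dominate A (column X: 5 ≤ 5)
  B vs C: [5 vs 2, 3 vs 3, 2 vs 4] → B does not strictly dominate C (column Y: 3 ≤ 3)
  C vs A: [2 vs 5, 3 vs 2, 4 vs 1] → C does not strictly dominate A (column X: 2 ≤ 5)
  C vs B: [2 vs 5, 3 vs 3, 4 vs 2] → C does not strictly dominate B (column X: 2 ≤ 5)
No single strategy strictly dominates all others → no strictly dominant strategy.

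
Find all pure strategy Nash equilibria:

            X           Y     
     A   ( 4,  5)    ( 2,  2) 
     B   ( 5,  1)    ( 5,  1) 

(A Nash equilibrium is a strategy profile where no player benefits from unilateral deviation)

Nash equilibrium: (B, X), (B, Y)

Work:
Best responses:
  P1 vs X: payoffs [4, 5] → best response B (payoff 5)
  P1 vs Y: payoffs [2, 5] → best response B (payoff 5)
  P2 vs A: payoffs [5, 2] → best response X (payoff 5)
  P2 vs B: payoffs [1, 1] → best response X/Y (payoff 1)
Mutual best responses: (B,X), (B,Y) → Nash equilibria.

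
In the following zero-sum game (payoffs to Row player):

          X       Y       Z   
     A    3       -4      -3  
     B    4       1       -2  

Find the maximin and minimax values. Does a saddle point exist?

Maximin = -2, Minimax = -2, Saddle: True

Work:
Row minimums: [-4, -2] → maximin = -2
Column maximums: [4, 1, -2] → minimax = -2
Saddle point exists! Game value = -2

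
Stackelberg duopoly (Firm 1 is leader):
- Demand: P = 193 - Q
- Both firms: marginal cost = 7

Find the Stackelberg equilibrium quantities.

q₁* (leader) = 93.0, q₂* (follower) = 46.5

Work:
Follower's reaction: q₂ = (a - c - q₁)/2
Leader substitutes: π₁ = q₁·(a - q₁ - (a-c-q₁)/2 - c)
FOC: q₁* = (193 - 7)/2 = 93.00
Then: q₂* = (193 - 7 - 93.0)/2 = 46.50
Leader has first-mover advantage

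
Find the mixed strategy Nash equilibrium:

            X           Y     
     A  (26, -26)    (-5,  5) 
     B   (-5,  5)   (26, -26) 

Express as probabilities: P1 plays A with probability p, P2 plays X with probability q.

p = 0.5, q = 0.5

Work:
Find probabilities that make opponent indifferent:
P2 chooses q to make P1 indifferent between A and B
P1 chooses p to make P2 indifferent between X and Y
Mixed NE: P1 plays (A: 0.5, B: 0.5), P2 plays (X: 0.5, Y: 0.5)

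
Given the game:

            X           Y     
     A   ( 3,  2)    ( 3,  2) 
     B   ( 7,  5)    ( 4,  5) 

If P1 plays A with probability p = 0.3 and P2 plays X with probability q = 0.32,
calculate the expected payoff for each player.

E[P1] = 4.372, E[P2] = 4.1

Work:
E[P1] = p·q·π₁(A,X) + p·(1-q)·π₁(A,Y) + (1-p)·q·π₁(B,X) + (1-p)·(1-q)·π₁(B,Y)
= 0.3·0.32·3 + 0.3·0.68·3 + 0.7·0.32·7 + 0.7·0.68·4
= 4.372

E[P2] = 4.1 (similar calculation)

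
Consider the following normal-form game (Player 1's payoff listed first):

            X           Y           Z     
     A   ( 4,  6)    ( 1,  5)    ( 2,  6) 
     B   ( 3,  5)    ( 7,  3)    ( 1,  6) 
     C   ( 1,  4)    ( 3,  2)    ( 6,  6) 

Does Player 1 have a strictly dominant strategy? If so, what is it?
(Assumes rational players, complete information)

No strictly dominant strategy exists for Player 1

Work:
A strategy strictly dominates another if it gives a strictly higher payoff against every opponent action. Compare each pair of P1's strategies column-by-column:
  A vs B: [4 vs 3, 1 vs 7, 2 vs 1] → A does not strictly dominate B (column Y: 1 ≤ 7)
  A vs C: [4 vs 1, 1 vs 3, 2 vs 6] → A does not strictly dominate C (column Y: 1 ≤ 3)
  B vs A: [3 vs 4, 7 vs 1, 1 vs 2] → B does not strictly dominate A (column X: 3 ≤ 4)
  B vs C: [3 vs 1, 7 vs 3, 1 vs 6] → B does not strictly dominate C (column Z: 1 ≤ 6)
  C vs A: [1 vs 4, 3 vs 1, 6 vs 2] → C does not strictly dominate A (column X: 1 ≤ 4)
  C vs B: [1 vs 3, 3 vs 7, 6 vs 1] → C does not strictly dominate B (column X: 1 ≤ 3)
No single strategy strictly dominates all others → no strictly dominant strategy.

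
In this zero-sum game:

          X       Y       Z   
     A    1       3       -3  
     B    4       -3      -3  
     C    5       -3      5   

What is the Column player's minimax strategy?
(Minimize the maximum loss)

Column should play Y, value = 3

Work:
Column player minimizes Row's maximum payoff:
Column X: max payoff to Row = 5
Column Y: max payoff to Row = 3
Column Z: max payoff to Row = 5
Minimum is 3, achieved by column Y.
Minimax strategy: Y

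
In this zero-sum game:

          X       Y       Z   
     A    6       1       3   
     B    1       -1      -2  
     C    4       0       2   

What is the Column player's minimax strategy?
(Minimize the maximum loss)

Column should play Y, value = 1

Work:
Column player minimizes Row's maximum payoff:
Column X: max payoff to Row = 6
Column Y: max payoff to Row = 1
Column Z: max payoff to Row = 3
Minimum is 1, achieved by column Y.
Minimax strategy: Y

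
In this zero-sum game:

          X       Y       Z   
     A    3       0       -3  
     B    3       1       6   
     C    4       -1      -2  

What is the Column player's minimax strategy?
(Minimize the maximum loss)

Column should play Y, value = 1

Work:
Column player minimizes Row's maximum payoff:
Column X: max payoff to Row = 4
Column Y: max payoff to Row = 1
Column Z: max payoff to Row = 6
Minimum is 1, achieved by column Y.
Minimax strategy: Y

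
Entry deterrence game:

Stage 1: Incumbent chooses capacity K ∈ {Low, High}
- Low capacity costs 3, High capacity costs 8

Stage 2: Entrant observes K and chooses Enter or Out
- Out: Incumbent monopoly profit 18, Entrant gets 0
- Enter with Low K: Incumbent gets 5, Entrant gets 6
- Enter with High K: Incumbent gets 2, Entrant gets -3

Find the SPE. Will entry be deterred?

SPE: (High, Enter|Low, Out|High); Entry deterred. Incumbent net profit = 10

Work:
After Low K: Entrant enters (6 > 0)
After High K: Entrant stays out (-3 < 0)
Incumbent: Low → 5−3=2, High → 18−8=10
Incumbent chooses High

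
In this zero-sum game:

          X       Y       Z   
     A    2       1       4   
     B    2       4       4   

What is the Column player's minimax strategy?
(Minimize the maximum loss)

Column should play X, value = 2

Work:
Column player minimizes Row's maximum payoff:
Column X: max payoff to Row = 2
Column Y: max payoff to Row = 4
Column Z: max payoff to Row = 4
Minimum is 2, achieved by column X.
Minimax strategy: X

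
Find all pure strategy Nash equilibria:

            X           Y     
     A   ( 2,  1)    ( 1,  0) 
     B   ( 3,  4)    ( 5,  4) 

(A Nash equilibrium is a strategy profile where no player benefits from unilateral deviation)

Nash equilibrium: (B, X), (B, Y)

Work:
Best responses:
  P1 vs X: payoffs [2, 3] → best response B (payoff 3)
  P1 vs Y: payoffs [1, 5] → best response B (payoff 5)
  P2 vs A: payoffs [1, 0] → best response X (payoff 1)
  P2 vs B: payoffs [4, 4] → best response X/Y (payoff 4)
Mutual best responses: (B,X), (B,Y) → Nash equilibria.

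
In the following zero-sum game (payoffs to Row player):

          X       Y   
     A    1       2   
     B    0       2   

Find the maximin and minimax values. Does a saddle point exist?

Maximin = 1, Minimax = 1, Saddle: True

Work:
Row minimums: [1, 0] → maximin = 1
Column maximums: [1, 2] → minimax = 1
Saddle point exists! Game value = 1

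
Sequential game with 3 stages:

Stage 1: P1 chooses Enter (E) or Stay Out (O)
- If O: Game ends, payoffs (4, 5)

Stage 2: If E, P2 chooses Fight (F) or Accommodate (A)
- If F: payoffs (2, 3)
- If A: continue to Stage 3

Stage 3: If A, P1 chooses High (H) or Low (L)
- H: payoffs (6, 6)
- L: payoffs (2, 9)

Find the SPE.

SPE: (E, A, H); Outcome (6, 6)

Work:
Stage 3: P1 chooses H (6 vs 2)
Stage 2: P2: F->3, A->6 (anticipating H). Choose A
Stage 1: P1: O->4, E->6 (anticipating A, H). Choose E
SPE path: E -> A -> H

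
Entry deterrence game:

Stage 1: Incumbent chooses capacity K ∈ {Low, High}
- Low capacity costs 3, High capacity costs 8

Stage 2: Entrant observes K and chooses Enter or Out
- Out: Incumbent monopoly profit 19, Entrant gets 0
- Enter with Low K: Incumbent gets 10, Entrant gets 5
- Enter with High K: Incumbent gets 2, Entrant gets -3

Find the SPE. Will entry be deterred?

SPE: (High, Enter|Low, Out|High); Entry deterred. Incumbent net profit = 11

Work:
After Low K: Entrant enters (5 > 0)
After High K: Entrant stays out (-3 < 0)
Incumbent: Low → 10−3=7, High → 19−8=11
Incumbent chooses High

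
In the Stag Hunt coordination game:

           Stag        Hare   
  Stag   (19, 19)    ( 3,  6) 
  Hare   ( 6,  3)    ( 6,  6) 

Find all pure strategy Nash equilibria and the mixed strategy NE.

Pure NE: (Stag, Stag) and (Hare, Hare); Mixed NE: p = 0.1875, q = 0.1875

Work:
Check pure NE:
(Stag, Stag): (19, 19) - no unilateral deviation beneficial
(Hare, Hare): (6, 6) - no unilateral deviation beneficial
Mixed NE: P1 plays Stag with p = 0.1875, P2 plays Stag with q = 0.1875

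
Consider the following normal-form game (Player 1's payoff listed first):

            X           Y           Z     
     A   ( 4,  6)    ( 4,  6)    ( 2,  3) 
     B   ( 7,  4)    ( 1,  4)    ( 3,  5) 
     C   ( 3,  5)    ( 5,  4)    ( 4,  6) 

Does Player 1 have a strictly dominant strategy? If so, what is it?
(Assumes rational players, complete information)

No strictly dominant strategy exists for Player 1

Work:
A strategy strictly dominates another if it gives a strictly higher payoff against every opponent action. Compare each pair of P1's strategies column-by-column:
  A vs B: [4 vs 7, 4 vs 1, 2 vs 3] → A does not strictly dominate B (column X: 4 ≤ 7)
  A vs C: [4 vs 3, 4 vs 5, 2 vs 4] → A does not strictly dominate C (column Y: 4 ≤ 5)
  B vs A: [7 vs 4, 1 vs 4, 3 vs 2] → B does not strictly dominate A (column Y: 1 ≤ 4)
  B vs C: [7 vs 3, 1 vs 5, 3 vs 4] → B does not strictly dominate C (column Y: 1 ≤ 5)
  C vs A: [3 vs 4, 5 vs 4, 4 vs 2] → C does not strictly dominate A (column X: 3 ≤ 4)
  C vs B: [3 vs 7, 5 vs 1, 4 vs 3] → C does not strictly dominate B (column X: 3 ≤ 7)
No single strategy strictly dominates all others → no strictly dominant strategy.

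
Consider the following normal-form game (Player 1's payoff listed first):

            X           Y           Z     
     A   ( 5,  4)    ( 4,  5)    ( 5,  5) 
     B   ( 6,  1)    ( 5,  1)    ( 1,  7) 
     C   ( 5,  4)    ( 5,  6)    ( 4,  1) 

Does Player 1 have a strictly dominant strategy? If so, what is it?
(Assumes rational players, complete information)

No strictly dominant strategy exists for Player 1

Work:
A strategy strictly dominates another if it gives a strictly higher payoff against every opponent action. Compare each pair of P1's strategies column-by-column:
  A vs B: [5 vs 6, 4 vs 5, 5 vs 1] → A does not strictly dominate B (column X: 5 ≤ 6)
  A vs C: [5 vs 5, 4 vs 5, 5 vs 4] → A does not strictly dominate C (column X: 5 ≤ 5)
  B vs A: [6 vs 5, 5 vs 4, 1 vs 5] → B does not strictly dominate A (column Z: 1 ≤ 5)
  B vs C: [6 vs 5, 5 vs 5, 1 vs 4] → B does not strictly dominate C (column Y: 5 ≤ 5)
  C vs A: [5 vs 5, 5 vs 4, 4 vs 5] → C does not strictly dominate A (column X: 5 ≤ 5)
  C vs B: [5 vs 6, 5 vs 5, 4 vs 1] → C does not strictly dominate B (column X: 5 ≤ 6)
No single strategy strictly dominates all others → no strictly dominant strategy.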